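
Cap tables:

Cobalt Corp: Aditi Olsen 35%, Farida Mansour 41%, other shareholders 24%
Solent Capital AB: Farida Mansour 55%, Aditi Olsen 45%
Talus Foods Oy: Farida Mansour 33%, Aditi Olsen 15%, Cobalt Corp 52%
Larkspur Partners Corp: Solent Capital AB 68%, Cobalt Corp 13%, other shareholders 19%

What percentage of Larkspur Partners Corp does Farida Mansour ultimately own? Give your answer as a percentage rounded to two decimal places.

Farida reaches Larkspur along 2 paths.
Via Solent: 55% × 68% = 37.4%.
Via Cobalt: 41% × 13% = 5.33%.
Total: 37.4% + 5.33% = 42.73%.

42.73%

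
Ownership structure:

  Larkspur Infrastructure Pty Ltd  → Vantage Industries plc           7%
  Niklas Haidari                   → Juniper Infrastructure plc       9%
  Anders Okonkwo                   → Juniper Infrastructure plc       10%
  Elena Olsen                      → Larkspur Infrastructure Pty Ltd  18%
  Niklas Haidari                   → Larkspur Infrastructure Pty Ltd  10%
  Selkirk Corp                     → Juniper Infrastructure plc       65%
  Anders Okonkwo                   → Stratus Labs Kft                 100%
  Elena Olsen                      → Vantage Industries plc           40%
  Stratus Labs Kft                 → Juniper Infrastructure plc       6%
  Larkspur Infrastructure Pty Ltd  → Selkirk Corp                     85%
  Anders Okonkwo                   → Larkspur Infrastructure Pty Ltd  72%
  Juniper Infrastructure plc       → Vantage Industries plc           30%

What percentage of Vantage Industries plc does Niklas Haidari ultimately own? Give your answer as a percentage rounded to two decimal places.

5.06%

Niklas reaches Vantage along 3 paths.
Via Larkspur: 10% × 7% = 0.7%.
Via Larkspur → Selkirk → Juniper: 10% × 85% × 65% × 30% = 1.6575%.
Via Juniper: 9% × 30% = 2.7%.
Total: 0.7% + 1.6575% + 2.7% = 5.0575%.
Rounded: 5.06%.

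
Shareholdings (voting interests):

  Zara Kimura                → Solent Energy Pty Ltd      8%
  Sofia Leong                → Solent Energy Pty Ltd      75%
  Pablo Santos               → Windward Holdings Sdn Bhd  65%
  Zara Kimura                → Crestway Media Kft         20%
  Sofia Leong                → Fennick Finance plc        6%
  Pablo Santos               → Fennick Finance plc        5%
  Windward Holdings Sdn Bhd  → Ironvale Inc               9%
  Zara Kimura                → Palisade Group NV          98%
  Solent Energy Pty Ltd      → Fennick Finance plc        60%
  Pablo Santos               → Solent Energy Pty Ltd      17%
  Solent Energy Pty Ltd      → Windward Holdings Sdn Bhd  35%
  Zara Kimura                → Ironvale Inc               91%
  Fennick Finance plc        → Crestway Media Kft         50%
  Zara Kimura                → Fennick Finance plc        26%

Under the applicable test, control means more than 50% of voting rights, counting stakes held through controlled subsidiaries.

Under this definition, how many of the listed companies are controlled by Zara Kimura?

2

Zara holds 98% of Palisade, so Zara controls Palisade.
Zara holds 91% of Ironvale, so Zara controls Ironvale.
No other company's threshold is met.
Zara controls 2 companies.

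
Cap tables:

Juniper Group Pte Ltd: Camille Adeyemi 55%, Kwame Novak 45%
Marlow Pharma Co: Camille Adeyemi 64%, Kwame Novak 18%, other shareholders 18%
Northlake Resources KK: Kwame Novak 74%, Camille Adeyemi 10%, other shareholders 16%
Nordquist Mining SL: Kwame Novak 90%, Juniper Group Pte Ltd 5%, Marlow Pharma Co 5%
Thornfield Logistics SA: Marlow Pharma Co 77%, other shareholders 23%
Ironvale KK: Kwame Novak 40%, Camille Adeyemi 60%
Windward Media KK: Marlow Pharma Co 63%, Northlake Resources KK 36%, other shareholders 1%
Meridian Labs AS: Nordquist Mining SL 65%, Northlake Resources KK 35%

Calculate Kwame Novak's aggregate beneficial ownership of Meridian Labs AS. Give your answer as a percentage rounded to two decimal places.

86.45%

Kwame reaches Meridian along 4 paths.
Via Nordquist: 90% × 65% = 58.5%.
Via Juniper → Nordquist: 45% × 5% × 65% = 1.4625%.
Via Marlow → Nordquist: 18% × 5% × 65% = 0.585%.
Via Northlake: 74% × 35% = 25.9%.
Total: 58.5% + 1.4625% + 0.585% + 25.9% = 86.4475%.
Rounded: 86.45%.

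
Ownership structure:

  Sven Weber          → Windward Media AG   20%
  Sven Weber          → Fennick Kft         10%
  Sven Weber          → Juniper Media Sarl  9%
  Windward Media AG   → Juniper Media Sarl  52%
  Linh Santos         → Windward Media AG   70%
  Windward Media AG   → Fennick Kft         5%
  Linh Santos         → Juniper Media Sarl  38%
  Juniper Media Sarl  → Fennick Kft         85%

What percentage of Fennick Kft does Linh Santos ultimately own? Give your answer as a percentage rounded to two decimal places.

Linh reaches Fennick along 3 paths.
Via Windward: 70% × 5% = 3.5%.
Via Windward → Juniper: 70% × 52% × 85% = 30.94%.
Via Juniper: 38% × 85% = 32.3%.
Total: 3.5% + 30.94% + 32.3% = 66.74%.

66.74%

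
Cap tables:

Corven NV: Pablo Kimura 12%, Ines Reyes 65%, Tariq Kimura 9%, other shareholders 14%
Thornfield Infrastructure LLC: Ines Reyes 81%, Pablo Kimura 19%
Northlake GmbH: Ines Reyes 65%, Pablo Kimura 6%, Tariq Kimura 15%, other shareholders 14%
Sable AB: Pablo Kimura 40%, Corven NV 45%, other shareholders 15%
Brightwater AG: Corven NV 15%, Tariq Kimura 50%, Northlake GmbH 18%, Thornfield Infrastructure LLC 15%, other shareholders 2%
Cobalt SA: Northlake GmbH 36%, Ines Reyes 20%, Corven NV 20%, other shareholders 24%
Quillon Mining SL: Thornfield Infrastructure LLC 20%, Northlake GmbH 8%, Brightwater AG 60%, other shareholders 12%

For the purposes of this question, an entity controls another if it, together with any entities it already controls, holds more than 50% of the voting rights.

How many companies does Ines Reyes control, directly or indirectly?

Ines holds 65% of Corven, so Ines controls Corven.
Ines holds 81% of Thornfield, so Ines controls Thornfield.
Ines holds 65% of Northlake, so Ines controls Northlake.
Northlake and Ines and Corven together hold 36% + 20% + 20% = 76% of Cobalt, so Ines controls Cobalt.
No other company's threshold is met.
Ines controls 4 companies.

4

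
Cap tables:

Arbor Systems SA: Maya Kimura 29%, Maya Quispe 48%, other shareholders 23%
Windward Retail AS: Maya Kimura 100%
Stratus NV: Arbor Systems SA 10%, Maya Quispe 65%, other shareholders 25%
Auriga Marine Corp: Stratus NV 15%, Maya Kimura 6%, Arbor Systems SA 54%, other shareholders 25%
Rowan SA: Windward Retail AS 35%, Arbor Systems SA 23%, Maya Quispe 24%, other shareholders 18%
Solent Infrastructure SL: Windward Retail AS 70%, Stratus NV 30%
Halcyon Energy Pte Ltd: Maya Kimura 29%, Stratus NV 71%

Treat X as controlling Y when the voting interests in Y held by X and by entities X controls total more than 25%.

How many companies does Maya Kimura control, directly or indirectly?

Maya Kimura holds 29% of Arbor, so Maya Kimura controls Arbor.
Maya Kimura holds 100% of Windward, so Maya Kimura controls Windward.
Maya Kimura and Arbor together hold 6% + 54% = 60% of Auriga, so Maya Kimura controls Auriga.
Windward and Arbor together hold 35% + 23% = 58% of Rowan, so Maya Kimura controls Rowan.
Windward holds 70% of Solent, so Maya Kimura controls Solent.
Maya Kimura holds 29% of Halcyon, so Maya Kimura controls Halcyon.
No other company's threshold is met.
Maya Kimura controls 6 companies.

6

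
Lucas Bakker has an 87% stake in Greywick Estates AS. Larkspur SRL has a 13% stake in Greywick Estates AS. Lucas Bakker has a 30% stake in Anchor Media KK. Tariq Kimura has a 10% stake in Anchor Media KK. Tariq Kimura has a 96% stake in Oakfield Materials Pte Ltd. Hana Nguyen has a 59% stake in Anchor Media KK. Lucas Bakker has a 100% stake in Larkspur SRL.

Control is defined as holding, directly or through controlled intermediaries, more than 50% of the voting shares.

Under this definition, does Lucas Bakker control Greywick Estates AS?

Yes

Lucas holds 100% of Larkspur, so Lucas controls Larkspur.
Lucas and Larkspur together hold 87% + 13% = 100% of Greywick, so Lucas controls Greywick.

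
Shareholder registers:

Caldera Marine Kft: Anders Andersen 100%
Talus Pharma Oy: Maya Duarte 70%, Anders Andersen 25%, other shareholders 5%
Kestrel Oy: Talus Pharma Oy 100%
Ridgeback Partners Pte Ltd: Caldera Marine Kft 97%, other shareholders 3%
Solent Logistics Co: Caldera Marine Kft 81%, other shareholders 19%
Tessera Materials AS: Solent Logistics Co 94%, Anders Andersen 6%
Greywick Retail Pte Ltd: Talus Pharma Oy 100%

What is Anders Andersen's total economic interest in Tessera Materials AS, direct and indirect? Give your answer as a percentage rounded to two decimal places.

82.14%

Anders reaches Tessera along 2 paths.
Via Caldera → Solent: 100% × 81% × 94% = 76.14%.
Direct stake: 6% = 6%.
Total: 76.14% + 6% = 82.14%.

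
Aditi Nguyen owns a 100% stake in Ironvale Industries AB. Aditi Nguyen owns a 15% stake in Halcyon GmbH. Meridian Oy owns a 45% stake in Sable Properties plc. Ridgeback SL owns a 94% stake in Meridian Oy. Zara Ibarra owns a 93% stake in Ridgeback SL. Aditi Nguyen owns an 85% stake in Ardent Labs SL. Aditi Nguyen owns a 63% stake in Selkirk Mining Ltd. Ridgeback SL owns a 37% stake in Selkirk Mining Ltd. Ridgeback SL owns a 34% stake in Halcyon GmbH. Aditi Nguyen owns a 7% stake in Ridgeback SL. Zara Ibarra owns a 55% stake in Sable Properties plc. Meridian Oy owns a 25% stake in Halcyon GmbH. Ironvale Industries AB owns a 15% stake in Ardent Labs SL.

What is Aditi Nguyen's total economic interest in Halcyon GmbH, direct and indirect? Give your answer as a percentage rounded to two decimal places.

Aditi reaches Halcyon along 3 paths.
Via Ridgeback: 7% × 34% = 2.38%.
Via Ridgeback → Meridian: 7% × 94% × 25% = 1.645%.
Direct stake: 15% = 15%.
Total: 2.38% + 1.645% + 15% = 19.025%.
Rounded: 19.03%.

19.03%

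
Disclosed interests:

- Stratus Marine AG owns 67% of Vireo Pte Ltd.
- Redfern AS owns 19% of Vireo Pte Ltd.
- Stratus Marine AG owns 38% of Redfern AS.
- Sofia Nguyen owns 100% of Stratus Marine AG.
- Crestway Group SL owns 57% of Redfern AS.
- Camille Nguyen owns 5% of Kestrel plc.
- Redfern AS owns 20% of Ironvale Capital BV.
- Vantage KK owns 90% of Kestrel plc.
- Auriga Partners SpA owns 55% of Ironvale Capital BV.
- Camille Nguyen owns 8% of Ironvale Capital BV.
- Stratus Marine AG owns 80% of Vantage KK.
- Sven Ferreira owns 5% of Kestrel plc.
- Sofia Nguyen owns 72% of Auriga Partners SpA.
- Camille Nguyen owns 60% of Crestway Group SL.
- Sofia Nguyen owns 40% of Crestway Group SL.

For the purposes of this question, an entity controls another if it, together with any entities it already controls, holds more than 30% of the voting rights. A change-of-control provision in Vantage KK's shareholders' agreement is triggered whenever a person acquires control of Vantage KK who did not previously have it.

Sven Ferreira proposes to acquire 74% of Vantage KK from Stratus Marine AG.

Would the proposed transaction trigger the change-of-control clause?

The purchase adds only to Sven's holdings (Stratus's stake shrinks), so Sven is the only person who could newly come to control Vantage.
Sven's largest direct stake is 5% in Kestrel, which does not meet the threshold, so Sven controls no company.
Neither Sven nor any entity Sven controls holds any voting interest in Vantage.
So before the transaction, Sven does not control Vantage.
After the purchase, Sven holds 74% of Vantage directly, and Stratus's stake falls to 6%.
Sven holds 74% of Vantage, so Sven controls Vantage.
Sven did not control Vantage before and does after, so the clause is triggered.

Yes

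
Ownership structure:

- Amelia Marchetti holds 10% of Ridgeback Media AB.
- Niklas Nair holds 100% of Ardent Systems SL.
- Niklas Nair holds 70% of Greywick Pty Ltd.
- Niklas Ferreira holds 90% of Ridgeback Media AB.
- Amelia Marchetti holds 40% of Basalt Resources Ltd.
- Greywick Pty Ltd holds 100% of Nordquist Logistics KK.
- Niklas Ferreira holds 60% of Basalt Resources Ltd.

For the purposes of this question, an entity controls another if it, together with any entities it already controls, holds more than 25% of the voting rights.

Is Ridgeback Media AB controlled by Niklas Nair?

Niklas Nair holds 100% of Ardent, so Niklas Nair controls Ardent.
Niklas Nair holds 70% of Greywick, so Niklas Nair controls Greywick.
Greywick holds 100% of Nordquist, so Niklas Nair controls Nordquist.
Neither Niklas Nair nor any entity Niklas Nair controls holds any voting interest in Ridgeback.
So Niklas Nair does not control Ridgeback.

No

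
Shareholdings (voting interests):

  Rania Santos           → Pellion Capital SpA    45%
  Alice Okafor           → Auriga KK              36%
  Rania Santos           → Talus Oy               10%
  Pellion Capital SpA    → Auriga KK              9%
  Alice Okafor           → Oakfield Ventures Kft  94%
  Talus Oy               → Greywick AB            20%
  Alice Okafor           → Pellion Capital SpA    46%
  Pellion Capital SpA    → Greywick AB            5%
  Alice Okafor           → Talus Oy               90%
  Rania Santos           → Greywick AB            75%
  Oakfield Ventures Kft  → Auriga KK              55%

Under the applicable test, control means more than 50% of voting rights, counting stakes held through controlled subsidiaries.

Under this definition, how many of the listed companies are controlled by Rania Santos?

1

Rania holds 75% of Greywick, so Rania controls Greywick.
No other company's threshold is met.
Rania controls 1 company.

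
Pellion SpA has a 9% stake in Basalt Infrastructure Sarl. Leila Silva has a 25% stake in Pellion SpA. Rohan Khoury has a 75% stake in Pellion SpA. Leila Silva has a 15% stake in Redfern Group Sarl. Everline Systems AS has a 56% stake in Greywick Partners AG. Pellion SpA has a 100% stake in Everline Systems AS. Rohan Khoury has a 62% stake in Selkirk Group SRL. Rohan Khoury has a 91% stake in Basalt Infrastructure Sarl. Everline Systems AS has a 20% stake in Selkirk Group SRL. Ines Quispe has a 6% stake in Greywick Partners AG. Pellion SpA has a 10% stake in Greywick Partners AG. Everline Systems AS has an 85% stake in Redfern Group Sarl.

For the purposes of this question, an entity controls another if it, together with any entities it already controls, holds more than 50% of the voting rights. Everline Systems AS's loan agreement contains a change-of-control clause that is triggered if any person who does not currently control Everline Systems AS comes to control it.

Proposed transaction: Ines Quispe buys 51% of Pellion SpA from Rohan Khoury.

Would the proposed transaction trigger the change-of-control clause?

Yes

The purchase adds only to Ines's holdings (Rohan's stake shrinks), so Ines is the only person who could newly come to control Everline.
Ines's largest direct stake is 6% in Greywick, which does not meet the threshold, so Ines controls no company.
Neither Ines nor any entity Ines controls holds any voting interest in Everline.
So before the transaction, Ines does not control Everline.
After the purchase, Ines holds 51% of Pellion directly, and Rohan's stake falls to 24%.
Ines holds 51% of Pellion, so Ines controls Pellion.
Pellion holds 100% of Everline, so Ines controls Everline.
Ines did not control Everline before and does after, so the clause is triggered.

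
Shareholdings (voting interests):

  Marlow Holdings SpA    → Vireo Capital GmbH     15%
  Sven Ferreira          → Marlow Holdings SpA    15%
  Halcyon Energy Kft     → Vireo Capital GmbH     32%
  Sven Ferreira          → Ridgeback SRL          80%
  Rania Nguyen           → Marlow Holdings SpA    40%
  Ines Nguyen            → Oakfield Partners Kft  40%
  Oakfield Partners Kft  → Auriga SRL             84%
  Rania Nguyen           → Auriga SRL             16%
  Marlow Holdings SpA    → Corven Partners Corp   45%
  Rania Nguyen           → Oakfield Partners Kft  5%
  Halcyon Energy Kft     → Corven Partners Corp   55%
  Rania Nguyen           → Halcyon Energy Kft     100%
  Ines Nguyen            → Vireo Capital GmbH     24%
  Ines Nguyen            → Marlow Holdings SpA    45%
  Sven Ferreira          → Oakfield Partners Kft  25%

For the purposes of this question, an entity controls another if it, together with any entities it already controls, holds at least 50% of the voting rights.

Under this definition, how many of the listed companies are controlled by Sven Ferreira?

Sven holds 80% of Ridgeback, so Sven controls Ridgeback.
No other company's threshold is met.
Sven controls 1 company.

1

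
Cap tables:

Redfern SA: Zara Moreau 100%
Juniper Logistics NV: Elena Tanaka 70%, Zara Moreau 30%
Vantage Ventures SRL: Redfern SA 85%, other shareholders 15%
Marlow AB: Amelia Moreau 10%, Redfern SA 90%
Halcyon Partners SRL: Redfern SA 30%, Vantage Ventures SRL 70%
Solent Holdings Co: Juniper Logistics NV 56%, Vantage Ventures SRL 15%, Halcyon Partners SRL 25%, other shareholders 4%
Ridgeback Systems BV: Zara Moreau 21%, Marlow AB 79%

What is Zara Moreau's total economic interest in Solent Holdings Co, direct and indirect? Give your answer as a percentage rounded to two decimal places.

51.93%

Zara reaches Solent along 4 paths.
Via Juniper: 30% × 56% = 16.8%.
Via Redfern → Vantage: 100% × 85% × 15% = 12.75%.
Via Redfern → Halcyon: 100% × 30% × 25% = 7.5%.
Via Redfern → Vantage → Halcyon: 100% × 85% × 70% × 25% = 14.875%.
Total: 16.8% + 12.75% + 7.5% + 14.875% = 51.925%.
Rounded: 51.93%.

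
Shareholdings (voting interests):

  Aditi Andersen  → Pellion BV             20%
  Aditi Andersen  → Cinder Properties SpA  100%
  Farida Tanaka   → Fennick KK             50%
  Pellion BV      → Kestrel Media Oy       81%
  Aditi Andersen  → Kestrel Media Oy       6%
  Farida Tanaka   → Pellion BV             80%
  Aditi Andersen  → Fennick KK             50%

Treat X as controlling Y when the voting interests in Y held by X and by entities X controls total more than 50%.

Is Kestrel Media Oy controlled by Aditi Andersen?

No

Aditi holds 100% of Cinder, so Aditi controls Cinder.
In Kestrel, Aditi's side holds only 6%, not > 50%.
So Aditi does not control Kestrel.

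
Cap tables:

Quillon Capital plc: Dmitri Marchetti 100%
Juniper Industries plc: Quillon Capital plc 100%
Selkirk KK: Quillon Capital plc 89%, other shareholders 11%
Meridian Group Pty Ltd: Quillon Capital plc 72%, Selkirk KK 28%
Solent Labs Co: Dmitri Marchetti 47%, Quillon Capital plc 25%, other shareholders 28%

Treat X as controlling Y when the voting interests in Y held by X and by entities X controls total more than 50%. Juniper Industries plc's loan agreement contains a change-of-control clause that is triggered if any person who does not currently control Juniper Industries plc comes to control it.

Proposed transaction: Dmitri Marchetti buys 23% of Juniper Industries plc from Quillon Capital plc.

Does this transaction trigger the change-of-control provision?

No

The purchase adds only to Dmitri's holdings (Quillon's stake shrinks), so Dmitri is the only person who could newly come to control Juniper.
Dmitri holds 100% of Quillon, so Dmitri controls Quillon.
Quillon holds 100% of Juniper, so Dmitri controls Juniper.
So Dmitri already controls Juniper before the transaction.
After the purchase, Dmitri holds 23% of Juniper directly, and Quillon's stake falls to 77%.
Dmitri controlled Juniper already, so this is not a new person acquiring control; every other person's position is unchanged or reduced.
No new person acquires control, so the clause is not triggered.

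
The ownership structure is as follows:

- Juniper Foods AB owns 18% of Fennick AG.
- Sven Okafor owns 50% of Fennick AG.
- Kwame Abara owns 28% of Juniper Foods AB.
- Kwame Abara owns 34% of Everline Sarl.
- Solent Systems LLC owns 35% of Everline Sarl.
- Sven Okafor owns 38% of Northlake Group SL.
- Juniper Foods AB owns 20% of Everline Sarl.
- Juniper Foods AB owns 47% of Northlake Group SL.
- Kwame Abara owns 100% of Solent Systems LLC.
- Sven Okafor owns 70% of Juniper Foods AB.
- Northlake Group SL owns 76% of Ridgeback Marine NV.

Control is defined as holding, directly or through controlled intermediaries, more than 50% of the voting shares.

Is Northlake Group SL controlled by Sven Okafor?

Sven holds 70% of Juniper, so Sven controls Juniper.
Juniper and Sven together hold 47% + 38% = 85% of Northlake, so Sven controls Northlake.

Yes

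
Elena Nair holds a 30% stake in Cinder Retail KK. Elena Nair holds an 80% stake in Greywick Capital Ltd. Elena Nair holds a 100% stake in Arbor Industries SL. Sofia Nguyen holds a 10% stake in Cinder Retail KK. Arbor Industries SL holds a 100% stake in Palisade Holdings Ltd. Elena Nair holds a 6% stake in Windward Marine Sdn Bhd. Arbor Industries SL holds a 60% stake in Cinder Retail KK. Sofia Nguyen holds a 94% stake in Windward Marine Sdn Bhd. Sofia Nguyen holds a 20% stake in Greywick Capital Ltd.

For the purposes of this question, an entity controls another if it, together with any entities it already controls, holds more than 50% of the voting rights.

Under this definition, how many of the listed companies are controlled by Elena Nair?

Elena holds 80% of Greywick, so Elena controls Greywick.
Elena holds 100% of Arbor, so Elena controls Arbor.
Arbor and Elena together hold 60% + 30% = 90% of Cinder, so Elena controls Cinder.
Arbor holds 100% of Palisade, so Elena controls Palisade.
No other company's threshold is met.
Elena controls 4 companies.

4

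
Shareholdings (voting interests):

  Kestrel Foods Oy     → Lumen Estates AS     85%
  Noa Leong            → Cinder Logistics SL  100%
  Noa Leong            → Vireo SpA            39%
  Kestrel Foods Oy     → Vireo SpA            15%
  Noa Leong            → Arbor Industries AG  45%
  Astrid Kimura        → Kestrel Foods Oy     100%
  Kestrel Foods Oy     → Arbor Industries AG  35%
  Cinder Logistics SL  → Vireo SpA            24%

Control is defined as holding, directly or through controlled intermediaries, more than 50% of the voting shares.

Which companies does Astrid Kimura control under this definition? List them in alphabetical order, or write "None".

Kestrel Foods Oy, Lumen Estates AS

Astrid holds 100% of Kestrel, so Astrid controls Kestrel.
Kestrel holds 85% of Lumen, so Astrid controls Lumen.
No other company's threshold is met.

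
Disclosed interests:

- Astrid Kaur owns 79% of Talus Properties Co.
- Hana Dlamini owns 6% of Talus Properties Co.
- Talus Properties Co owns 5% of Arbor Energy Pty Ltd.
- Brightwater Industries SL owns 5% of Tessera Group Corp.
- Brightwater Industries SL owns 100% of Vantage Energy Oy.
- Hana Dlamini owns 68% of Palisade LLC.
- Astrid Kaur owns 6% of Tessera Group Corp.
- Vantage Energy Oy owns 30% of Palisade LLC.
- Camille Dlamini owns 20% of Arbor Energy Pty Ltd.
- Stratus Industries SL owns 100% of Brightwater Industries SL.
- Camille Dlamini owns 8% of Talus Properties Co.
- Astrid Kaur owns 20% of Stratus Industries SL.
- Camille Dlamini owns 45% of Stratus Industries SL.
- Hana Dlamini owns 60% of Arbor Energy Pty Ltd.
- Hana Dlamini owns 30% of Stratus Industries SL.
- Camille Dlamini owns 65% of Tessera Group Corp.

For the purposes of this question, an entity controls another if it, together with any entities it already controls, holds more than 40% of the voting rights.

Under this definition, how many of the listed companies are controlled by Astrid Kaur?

1

Astrid holds 79% of Talus, so Astrid controls Talus.
No other company's threshold is met.
Astrid controls 1 company.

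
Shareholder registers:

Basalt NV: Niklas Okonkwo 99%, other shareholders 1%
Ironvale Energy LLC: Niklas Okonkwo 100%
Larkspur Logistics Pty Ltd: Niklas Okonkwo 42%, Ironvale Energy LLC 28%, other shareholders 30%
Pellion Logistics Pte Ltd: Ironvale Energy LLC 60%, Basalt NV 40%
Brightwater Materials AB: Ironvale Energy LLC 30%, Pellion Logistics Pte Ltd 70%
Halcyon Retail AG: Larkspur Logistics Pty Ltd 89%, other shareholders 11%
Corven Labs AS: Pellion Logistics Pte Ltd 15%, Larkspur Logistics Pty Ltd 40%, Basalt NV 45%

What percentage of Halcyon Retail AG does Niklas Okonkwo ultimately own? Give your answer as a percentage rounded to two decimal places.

62.30%

Niklas reaches Halcyon along 2 paths.
Via Larkspur: 42% × 89% = 37.38%.
Via Ironvale → Larkspur: 100% × 28% × 89% = 24.92%.
Total: 37.38% + 24.92% = 62.3%.
Rounded: 62.30%.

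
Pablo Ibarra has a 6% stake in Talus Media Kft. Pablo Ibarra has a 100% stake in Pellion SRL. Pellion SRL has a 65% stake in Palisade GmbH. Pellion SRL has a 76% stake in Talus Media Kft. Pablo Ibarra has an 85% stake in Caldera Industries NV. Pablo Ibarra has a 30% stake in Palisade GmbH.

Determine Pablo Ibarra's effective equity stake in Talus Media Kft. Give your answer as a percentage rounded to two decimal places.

Pablo reaches Talus along 2 paths.
Direct stake: 6% = 6%.
Via Pellion: 100% × 76% = 76%.
Total: 6% + 76% = 82%.
Rounded: 82.00%.

82.00%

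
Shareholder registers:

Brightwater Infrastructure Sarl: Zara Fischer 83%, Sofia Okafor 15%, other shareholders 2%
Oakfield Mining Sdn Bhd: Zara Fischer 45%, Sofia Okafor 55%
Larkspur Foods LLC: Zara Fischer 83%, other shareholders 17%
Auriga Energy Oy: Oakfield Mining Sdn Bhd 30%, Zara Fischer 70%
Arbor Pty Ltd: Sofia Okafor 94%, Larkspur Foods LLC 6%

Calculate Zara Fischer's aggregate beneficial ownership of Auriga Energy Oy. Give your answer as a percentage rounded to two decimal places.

Zara reaches Auriga along 2 paths.
Via Oakfield: 45% × 30% = 13.5%.
Direct stake: 70% = 70%.
Total: 13.5% + 70% = 83.5%.
Rounded: 83.50%.

83.50%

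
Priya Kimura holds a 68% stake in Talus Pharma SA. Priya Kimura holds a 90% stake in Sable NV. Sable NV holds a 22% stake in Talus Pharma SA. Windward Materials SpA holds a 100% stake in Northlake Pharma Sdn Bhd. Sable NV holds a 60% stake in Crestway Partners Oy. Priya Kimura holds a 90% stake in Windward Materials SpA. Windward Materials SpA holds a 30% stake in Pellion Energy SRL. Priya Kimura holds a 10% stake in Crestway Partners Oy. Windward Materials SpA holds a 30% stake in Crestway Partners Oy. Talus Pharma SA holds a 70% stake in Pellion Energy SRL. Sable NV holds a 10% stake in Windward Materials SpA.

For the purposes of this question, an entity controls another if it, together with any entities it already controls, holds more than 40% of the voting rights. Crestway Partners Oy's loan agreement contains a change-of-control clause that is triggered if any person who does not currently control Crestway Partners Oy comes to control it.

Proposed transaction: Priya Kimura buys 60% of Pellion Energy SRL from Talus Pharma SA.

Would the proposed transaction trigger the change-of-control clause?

No

The purchase adds only to Priya's holdings (Talus's stake shrinks), so Priya is the only person who could newly come to control Crestway.
Priya holds 90% of Sable, so Priya controls Sable.
Sable and Priya together hold 10% + 90% = 100% of Windward, so Priya controls Windward.
Priya and Windward and Sable together hold 10% + 30% + 60% = 100% of Crestway, so Priya controls Crestway.
So Priya already controls Crestway before the transaction.
After the purchase, Priya holds 60% of Pellion directly, and Talus's stake falls to 10%.
Priya controlled Crestway already, so this is not a new person acquiring control; every other person's position is unchanged or reduced.
No new person acquires control, so the clause is not triggered.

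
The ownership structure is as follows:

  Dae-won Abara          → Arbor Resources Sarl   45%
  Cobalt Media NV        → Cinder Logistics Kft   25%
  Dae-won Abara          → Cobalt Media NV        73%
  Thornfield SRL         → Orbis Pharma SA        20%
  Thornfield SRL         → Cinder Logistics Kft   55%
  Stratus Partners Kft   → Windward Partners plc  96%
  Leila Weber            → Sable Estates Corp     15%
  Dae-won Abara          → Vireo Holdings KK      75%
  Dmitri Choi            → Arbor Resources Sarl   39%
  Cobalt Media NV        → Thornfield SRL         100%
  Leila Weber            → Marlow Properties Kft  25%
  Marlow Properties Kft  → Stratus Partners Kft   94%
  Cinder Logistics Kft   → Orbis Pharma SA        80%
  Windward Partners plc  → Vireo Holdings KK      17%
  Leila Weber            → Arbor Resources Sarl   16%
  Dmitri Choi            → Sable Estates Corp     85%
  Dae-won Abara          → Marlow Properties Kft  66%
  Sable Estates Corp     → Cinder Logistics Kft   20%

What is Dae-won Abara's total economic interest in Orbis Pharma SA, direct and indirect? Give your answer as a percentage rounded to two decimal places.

Dae-won reaches Orbis along 3 paths.
Via Cobalt → Cinder: 73% × 25% × 80% = 14.6%.
Via Cobalt → Thornfield → Cinder: 73% × 100% × 55% × 80% = 32.12%.
Via Cobalt → Thornfield: 73% × 100% × 20% = 14.6%.
Total: 14.6% + 32.12% + 14.6% = 61.32%.

61.32%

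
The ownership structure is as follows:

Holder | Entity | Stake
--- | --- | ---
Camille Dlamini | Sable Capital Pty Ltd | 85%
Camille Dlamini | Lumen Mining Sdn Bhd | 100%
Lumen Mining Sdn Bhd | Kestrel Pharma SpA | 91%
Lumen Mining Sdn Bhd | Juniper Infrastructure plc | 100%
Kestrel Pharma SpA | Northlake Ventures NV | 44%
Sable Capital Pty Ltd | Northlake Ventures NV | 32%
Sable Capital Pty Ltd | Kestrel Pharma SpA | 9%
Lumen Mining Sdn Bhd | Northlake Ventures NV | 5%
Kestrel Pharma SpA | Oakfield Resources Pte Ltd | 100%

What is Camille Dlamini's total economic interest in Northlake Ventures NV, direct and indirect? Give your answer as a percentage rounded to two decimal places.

75.61%

Camille reaches Northlake along 4 paths.
Via Sable: 85% × 32% = 27.2%.
Via Lumen → Kestrel: 100% × 91% × 44% = 40.04%.
Via Sable → Kestrel: 85% × 9% × 44% = 3.366%.
Via Lumen: 100% × 5% = 5%.
Total: 27.2% + 40.04% + 3.366% + 5% = 75.606%.
Rounded: 75.61%.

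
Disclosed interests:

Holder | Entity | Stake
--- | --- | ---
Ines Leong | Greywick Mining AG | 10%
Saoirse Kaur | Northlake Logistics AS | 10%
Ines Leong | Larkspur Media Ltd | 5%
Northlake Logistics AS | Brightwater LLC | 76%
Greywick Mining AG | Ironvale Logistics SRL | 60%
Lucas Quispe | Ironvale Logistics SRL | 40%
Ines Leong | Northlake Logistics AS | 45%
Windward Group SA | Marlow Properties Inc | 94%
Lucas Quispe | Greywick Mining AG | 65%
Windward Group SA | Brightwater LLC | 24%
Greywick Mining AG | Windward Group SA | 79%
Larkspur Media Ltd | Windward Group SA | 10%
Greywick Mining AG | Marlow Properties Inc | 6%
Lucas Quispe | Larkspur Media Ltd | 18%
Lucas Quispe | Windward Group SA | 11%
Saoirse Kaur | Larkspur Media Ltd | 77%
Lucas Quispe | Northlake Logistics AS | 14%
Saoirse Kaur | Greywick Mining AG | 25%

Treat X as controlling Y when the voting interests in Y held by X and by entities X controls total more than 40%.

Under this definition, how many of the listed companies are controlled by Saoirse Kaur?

Saoirse holds 77% of Larkspur, so Saoirse controls Larkspur.
No other company's threshold is met.
Saoirse controls 1 company.

1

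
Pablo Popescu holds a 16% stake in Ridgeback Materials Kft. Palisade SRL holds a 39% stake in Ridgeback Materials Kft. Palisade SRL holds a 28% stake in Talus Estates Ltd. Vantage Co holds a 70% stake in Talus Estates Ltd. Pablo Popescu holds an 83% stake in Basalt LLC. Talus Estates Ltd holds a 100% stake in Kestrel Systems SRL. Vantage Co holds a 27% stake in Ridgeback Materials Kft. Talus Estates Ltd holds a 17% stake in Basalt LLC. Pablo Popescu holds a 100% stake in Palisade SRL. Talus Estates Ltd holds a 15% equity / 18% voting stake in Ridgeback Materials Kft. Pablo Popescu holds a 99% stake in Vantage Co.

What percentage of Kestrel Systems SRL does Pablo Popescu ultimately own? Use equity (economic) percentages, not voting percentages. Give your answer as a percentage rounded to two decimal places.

Pablo reaches Kestrel along 2 paths.
Via Palisade → Talus: 100% × 28% × 100% = 28%.
Via Vantage → Talus: 99% × 70% × 100% = 69.3%.
Total: 28% + 69.3% = 97.3%.
Rounded: 97.30%.

97.30%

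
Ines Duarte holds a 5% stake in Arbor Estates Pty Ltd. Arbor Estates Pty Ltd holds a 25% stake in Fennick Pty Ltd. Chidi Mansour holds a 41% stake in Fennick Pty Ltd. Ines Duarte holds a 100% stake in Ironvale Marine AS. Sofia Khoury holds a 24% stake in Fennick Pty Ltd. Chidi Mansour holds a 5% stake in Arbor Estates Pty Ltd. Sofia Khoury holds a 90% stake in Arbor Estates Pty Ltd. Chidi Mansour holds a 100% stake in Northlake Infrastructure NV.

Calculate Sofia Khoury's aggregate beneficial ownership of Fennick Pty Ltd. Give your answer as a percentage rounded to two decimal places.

Sofia reaches Fennick along 2 paths.
Via Arbor: 90% × 25% = 22.5%.
Direct stake: 24% = 24%.
Total: 22.5% + 24% = 46.5%.
Rounded: 46.50%.

46.50%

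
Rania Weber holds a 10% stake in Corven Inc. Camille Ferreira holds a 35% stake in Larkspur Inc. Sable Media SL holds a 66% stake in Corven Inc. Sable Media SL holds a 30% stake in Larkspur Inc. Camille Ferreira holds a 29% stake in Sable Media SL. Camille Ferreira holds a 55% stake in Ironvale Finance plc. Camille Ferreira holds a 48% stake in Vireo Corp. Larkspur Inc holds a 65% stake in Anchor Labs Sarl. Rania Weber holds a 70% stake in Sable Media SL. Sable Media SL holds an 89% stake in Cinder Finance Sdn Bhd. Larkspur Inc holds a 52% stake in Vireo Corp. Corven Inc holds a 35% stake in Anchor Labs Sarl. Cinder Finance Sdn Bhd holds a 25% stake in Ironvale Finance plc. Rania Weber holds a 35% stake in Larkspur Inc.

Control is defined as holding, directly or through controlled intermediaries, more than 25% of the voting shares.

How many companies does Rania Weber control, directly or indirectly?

Rania holds 70% of Sable, so Rania controls Sable.
Rania and Sable together hold 35% + 30% = 65% of Larkspur, so Rania controls Larkspur.
Sable and Rania together hold 66% + 10% = 76% of Corven, so Rania controls Corven.
Sable holds 89% of Cinder, so Rania controls Cinder.
Larkspur and Corven together hold 65% + 35% = 100% of Anchor, so Rania controls Anchor.
Larkspur holds 52% of Vireo, so Rania controls Vireo.
No other company's threshold is met.
Rania controls 6 companies.

6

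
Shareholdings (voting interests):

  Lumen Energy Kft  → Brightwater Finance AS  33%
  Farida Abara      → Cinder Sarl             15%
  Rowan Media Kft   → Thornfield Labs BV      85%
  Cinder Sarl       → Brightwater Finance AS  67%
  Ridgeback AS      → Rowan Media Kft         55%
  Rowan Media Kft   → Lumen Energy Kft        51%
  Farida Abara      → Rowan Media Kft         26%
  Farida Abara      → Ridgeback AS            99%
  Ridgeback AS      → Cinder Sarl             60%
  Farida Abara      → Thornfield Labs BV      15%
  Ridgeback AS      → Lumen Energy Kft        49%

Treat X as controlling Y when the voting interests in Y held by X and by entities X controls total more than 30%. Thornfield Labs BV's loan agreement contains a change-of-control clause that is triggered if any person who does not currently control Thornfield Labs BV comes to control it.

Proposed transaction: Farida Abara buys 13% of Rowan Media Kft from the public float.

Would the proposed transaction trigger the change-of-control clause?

The purchase changes only Farida's holdings, so Farida is the only person who could newly come to control Thornfield.
Farida holds 99% of Ridgeback, so Farida controls Ridgeback.
Ridgeback and Farida together hold 55% + 26% = 81% of Rowan, so Farida controls Rowan.
Rowan and Farida together hold 85% + 15% = 100% of Thornfield, so Farida controls Thornfield.
So Farida already controls Thornfield before the transaction.
After the purchase, Farida's direct stake in Rowan rises to 26% + 13% = 39%.
Farida controlled Thornfield already, so this is not a new person acquiring control; every other person's position is unchanged or reduced.
No new person acquires control, so the clause is not triggered.

No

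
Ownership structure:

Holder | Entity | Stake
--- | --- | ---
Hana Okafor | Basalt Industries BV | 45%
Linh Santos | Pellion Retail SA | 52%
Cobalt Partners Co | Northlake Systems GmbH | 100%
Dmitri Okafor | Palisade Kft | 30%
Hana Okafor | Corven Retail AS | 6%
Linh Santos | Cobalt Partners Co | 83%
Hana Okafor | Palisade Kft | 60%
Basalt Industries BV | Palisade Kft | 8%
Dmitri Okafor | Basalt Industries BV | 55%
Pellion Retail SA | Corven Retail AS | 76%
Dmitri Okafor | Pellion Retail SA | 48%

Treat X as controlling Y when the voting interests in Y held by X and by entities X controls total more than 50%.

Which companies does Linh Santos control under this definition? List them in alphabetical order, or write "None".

Linh holds 52% of Pellion, so Linh controls Pellion.
Linh holds 83% of Cobalt, so Linh controls Cobalt.
Pellion holds 76% of Corven, so Linh controls Corven.
Cobalt holds 100% of Northlake, so Linh controls Northlake.
No other company's threshold is met.

Cobalt Partners Co, Corven Retail AS, Northlake Systems GmbH, Pellion Retail SA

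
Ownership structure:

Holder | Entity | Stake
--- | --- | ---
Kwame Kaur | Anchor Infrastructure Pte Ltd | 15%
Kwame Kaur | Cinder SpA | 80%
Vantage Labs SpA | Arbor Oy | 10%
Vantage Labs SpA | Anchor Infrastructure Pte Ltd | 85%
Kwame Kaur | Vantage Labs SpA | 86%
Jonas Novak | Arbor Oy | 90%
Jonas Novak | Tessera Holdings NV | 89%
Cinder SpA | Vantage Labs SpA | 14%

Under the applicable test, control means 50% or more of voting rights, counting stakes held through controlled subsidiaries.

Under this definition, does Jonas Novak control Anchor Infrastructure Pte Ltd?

No

Jonas holds 89% of Tessera, so Jonas controls Tessera.
Jonas holds 90% of Arbor, so Jonas controls Arbor.
Neither Jonas nor any entity Jonas controls holds any voting interest in Anchor.
So Jonas does not control Anchor.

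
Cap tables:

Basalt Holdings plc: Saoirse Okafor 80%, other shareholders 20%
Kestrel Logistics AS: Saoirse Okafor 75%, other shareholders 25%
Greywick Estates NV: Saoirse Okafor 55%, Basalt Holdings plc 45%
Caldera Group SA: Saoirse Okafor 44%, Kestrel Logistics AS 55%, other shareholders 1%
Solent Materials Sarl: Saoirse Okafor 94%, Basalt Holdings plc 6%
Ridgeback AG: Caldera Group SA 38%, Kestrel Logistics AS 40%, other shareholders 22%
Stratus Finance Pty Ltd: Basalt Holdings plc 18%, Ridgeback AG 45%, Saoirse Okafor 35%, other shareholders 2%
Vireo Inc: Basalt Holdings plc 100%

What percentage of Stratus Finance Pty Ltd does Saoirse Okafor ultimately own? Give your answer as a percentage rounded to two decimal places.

77.48%

Saoirse reaches Stratus along 5 paths.
Via Basalt: 80% × 18% = 14.4%.
Via Caldera → Ridgeback: 44% × 38% × 45% = 7.524%.
Via Kestrel → Caldera → Ridgeback: 75% × 55% × 38% × 45% = 7.05375%.
Via Kestrel → Ridgeback: 75% × 40% × 45% = 13.5%.
Direct stake: 35% = 35%.
Total: 14.4% + 7.524% + 7.05375% + 13.5% + 35% = 77.47775%.
Rounded: 77.48%.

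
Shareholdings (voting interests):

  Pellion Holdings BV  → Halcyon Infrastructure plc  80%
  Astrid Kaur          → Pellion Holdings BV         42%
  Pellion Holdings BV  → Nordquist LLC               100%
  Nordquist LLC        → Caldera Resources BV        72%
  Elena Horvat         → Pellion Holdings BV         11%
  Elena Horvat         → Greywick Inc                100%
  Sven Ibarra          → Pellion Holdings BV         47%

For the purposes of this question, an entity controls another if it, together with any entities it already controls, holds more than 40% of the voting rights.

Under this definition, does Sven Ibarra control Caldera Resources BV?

Yes

Sven holds 47% of Pellion, so Sven controls Pellion.
Pellion holds 100% of Nordquist, so Sven controls Nordquist.
Nordquist holds 72% of Caldera, so Sven controls Caldera.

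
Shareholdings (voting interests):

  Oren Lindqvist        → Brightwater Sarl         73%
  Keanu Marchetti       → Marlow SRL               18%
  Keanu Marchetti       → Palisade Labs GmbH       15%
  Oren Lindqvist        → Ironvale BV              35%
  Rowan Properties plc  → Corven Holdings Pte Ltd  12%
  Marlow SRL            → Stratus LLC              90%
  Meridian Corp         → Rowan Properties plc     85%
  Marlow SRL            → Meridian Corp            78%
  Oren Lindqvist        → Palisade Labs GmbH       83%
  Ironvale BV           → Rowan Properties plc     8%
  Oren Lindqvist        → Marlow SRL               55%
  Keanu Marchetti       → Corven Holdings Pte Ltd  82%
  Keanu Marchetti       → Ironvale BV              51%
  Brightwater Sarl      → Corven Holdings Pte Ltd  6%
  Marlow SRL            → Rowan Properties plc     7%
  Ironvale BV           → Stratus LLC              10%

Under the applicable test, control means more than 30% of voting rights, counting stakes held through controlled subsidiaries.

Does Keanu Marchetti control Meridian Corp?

No

Keanu holds 51% of Ironvale, so Keanu controls Ironvale.
Keanu holds 82% of Corven, so Keanu controls Corven.
Neither Keanu nor any entity Keanu controls holds any voting interest in Meridian.
So Keanu does not control Meridian.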